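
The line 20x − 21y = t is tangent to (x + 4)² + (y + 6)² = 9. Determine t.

t = −41 or t = 133

For a tangent, require d(centre, line) = r = 3.
|20·(−4) − 21·(−6) − t| / √841 = 3
|t − (46)| = 3·29, so t = 133 or t = −41.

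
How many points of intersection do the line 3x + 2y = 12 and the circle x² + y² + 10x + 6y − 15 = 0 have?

Substituting the line into the circle gives 13x² − 68x + 228 = 0.
Δ = 4624 − 11856 = −7232.
No real roots: the line does not meet the circle.

0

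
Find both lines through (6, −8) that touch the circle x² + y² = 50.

7x − y = 50 and x + 7y = −50

A line y − (−8) = m(x − (6)) is tangent when its distance from (0, 0) is 5√2:
[m·(−6) − (8)]² = 50(m² + 1)
7m² − 48m − 7 = 0, so m = 7 or m = −1/7.
With m = 7: 7x − y = 50. With m = −1/7: x + 7y = −50.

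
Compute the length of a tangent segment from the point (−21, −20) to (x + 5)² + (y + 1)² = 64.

With centre O = (−5, −1), |OP|² = 617 and r² = 64.
By the tangent–radius right angle, tangent length = √(|PO|² − r²) = √553.

√553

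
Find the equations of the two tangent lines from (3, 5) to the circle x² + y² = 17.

4x + y = 17 and x − 4y = −17

Write the tangent as mx − y + (5 − m·(3)) = 0 and set its distance from the centre to √17:
[m·(−3) − (−5)]² = 17(m² + 1)
4m² + 15m − 4 = 0, so m = −4 or m = 1/4.
With m = −4: 4x + y = 17. With m = 1/4: x − 4y = −17.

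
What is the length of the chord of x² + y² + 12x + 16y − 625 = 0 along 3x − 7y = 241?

The distance from (−6, −8) to the line is 203/√58, and r² = 725.
Half the chord is √(r² − d²) = √(29/2), so the full chord is √58.

√58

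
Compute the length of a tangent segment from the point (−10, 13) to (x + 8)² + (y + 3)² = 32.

With centre O = (−8, −3), |OP|² = 260 and r² = 32.
The tangent meets the radius at right angles, so tangent² = |PO|² − r² = 260 − 32 = 228.

2√57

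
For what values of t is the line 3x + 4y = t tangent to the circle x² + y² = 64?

t = −40 or t = 40

The line touches the circle iff its distance from (0, 0) is 8:
|3·0 + 4·0 − t| / √25 = 8
|t| = 8·5, so t = 40 or t = −40.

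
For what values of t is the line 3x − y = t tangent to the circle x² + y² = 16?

Tangency holds when the distance from the centre (0, 0) to the line equals the radius 4:
|3·0 − 1·0 − t| / √10 = 4
|t| = 4√10.

t = ±4√10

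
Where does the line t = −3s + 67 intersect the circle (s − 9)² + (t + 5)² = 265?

Substitute t = −3s + 67:
10s² − 450s + 5000 = 0  ⟹  s² − 45s + 500 = 0
s = 25 or s = 20, giving (25, −8) and (20, 7).

(20, 7) and (25, −8)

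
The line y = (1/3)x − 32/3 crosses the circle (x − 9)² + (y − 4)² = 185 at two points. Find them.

From the line, y = (−32 + x)/3. Substituting:
10x² − 250x + 1000 = 0  ⟹  x² − 25x + 100 = 0
x = 20 or x = 5, giving (20, −4) and (5, −9).

(5, −9) and (20, −4)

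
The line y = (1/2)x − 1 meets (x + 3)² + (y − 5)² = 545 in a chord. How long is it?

20√5

The distance from (−3, 5) to the line is 15/√5, and r² = 545.
Half the chord is √(r² − d²) = √(500), so the full chord is 20√5.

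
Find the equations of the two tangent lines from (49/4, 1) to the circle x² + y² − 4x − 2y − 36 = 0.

4x + 5y = 54 and 4x − 5y = 44

A line y − (1) = m(x − (49/4)) is tangent when its distance from (2, 1) is √41:
[m·(−41/4) − (0)]² = 41(m² + 1)
25m² − 16 = 0, so m = −4/5 or m = 4/5.
Through (49/4, 1) these give 4x + 5y = 54 and 4x − 5y = 44.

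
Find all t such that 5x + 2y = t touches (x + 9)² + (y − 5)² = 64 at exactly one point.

Tangency holds when the distance from the centre (−9, 5) to the line equals the radius 8:
|5·(−9) + 2·5 − t| / √29 = 8
|t − (−35)| = 8√29.

t = −35 ± 8√29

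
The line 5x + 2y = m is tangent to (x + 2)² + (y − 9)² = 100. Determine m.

For a tangent, require d(centre, line) = r = 10.
|5·(−2) + 2·9 − m| / √29 = 10
|m − (8)| = 10√29.

m = 8 ± 10√29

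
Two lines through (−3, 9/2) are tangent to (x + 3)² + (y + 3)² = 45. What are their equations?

Write the tangent as mx − y + (9/2 − m·(−3)) = 0 and set its distance from the centre to 3√5:
(0m − (−15/2))² = 45(m² + 1)
4m² − 1 = 0, so m = −1/2 or m = 1/2.
With m = −1/2: x + 2y = 6. With m = 1/2: x − 2y = −12.

x + 2y = 6 and x − 2y = −12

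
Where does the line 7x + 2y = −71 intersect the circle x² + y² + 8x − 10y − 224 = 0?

(−15, 17) and (−7, −11)

Express y = (−71 − 7x)/2 and substitute into the circle:
53x² + 1166x + 5565 = 0  ⟹  x² + 22x + 105 = 0
x = −7 or x = −15, giving (−7, −11) and (−15, 17).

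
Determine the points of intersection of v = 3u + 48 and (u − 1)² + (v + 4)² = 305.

Express v = 3u + 48 and substitute into the circle:
10u² + 310u + 2400 = 0  ⟹  u² + 31u + 240 = 0
u = −15 or u = −16, giving (−15, 3) and (−16, 0).

(−16, 0) and (−15, 3)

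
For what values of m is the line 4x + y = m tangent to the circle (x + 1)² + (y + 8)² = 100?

m = −12 ± 10√17

For a tangent, require d(centre, line) = r = 10.
|4·(−1) + 1·(−8) − m| / √17 = 10
|m − (−12)| = 10√17.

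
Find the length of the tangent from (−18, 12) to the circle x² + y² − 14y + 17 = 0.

√317

Centre (0, 7), r² = 32. |PO|² = (−18)² + (5)² = 349.
By the tangent–radius right angle, tangent length = √(|PO|² − r²) = √317.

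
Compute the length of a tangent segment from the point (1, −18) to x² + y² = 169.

Centre (0, 0), r² = 169. |PO|² = (1)² + (−18)² = 325.
By the tangent–radius right angle, tangent length = √(|PO|² − r²) = √156 = 2√39.

2√39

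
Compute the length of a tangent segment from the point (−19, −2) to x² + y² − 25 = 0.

With centre O = (0, 0), |OP|² = 365 and r² = 25.
Power of the point: PT² = |PO|² − r² = 340, so PT = 2√85.

2√85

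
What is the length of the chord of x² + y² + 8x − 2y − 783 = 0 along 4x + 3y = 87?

40

The distance from (−4, 1) to the line is 100/√25, and r² = 800.
Chord = 2√(r² − d²) = 2·√(400) = 40.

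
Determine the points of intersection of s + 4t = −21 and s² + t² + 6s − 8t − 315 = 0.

(−21, 0) and (11, −8)

From the line, t = (−21 − s)/4. Substituting:
17s² + 170s − 3927 = 0  ⟹  s² + 10s − 231 = 0
s = 11 or s = −21, giving (11, −8) and (−21, 0).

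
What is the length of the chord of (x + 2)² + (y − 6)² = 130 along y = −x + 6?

16√2

Centre (−2, 6), r² = 130. Perpendicular distance d from centre to line = |−2| / √2 = 2/√2.
Chord = 2√(r² − d²) = 2·√(128) = 16√2.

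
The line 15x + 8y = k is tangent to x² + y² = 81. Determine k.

k = −153 or k = 153

The line touches the circle iff its distance from (0, 0) is 9:
|15·0 + 8·0 − k| / √289 = 9
|k| = 9·17, so k = 153 or k = −153.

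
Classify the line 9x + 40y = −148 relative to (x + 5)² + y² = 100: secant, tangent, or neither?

Substituting the line into the circle gives 1681x² + 18664x − 98096 = 0.
Discriminant = (18664)² − 4·1681·(−98096) = 1007942400 > 0.
Two real roots: the line is a secant.

secant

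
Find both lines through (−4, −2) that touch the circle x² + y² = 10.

3x − y = −10 and x + 3y = −10

A line y − (−2) = m(x − (−4)) is tangent when its distance from (0, 0) is √10:
(4m − (2))² = 10(m² + 1)
3m² − 8m − 3 = 0, so m = 3 or m = −1/3.
Through (−4, −2) these give 3x − y = −10 and x + 3y = −10.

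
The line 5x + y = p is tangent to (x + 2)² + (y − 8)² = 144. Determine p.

p = −2 ± 12√26

For a tangent, require d(centre, line) = r = 12.
|5·(−2) + 1·8 − p| / √26 = 12
|p − (−2)| = 12√26.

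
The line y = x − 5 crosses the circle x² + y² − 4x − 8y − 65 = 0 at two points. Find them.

(0, −5) and (11, 6)

From the line, y = x − 5. Substituting:
2x² − 22x = 0  ⟹  x² − 11x = 0
x = 11 or x = 0, giving (11, 6) and (0, −5).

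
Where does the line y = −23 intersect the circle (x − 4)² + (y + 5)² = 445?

Substitute y = −23:
x² − 8x − 105 = 0
x = 15 or x = −7, giving (15, −23) and (−7, −23).

(−7, −23) and (15, −23)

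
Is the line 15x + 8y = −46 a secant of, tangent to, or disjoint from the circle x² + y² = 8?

Substituting the line into the circle gives 289x² + 1380x + 1604 = 0.
Discriminant = (1380)² − 4·289·(1604) = 50176 > 0.
Two real roots: the line is a secant.

secant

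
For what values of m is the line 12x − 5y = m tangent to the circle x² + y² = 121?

The line touches the circle iff its distance from (0, 0) is 11:
|12·0 − 5·0 − m| / √169 = 11
|m| = 11·13, so m = 143 or m = −143.

m = −143 or m = 143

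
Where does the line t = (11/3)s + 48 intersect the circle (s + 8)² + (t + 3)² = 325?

(−18, −18) and (−9, 15)

From the line, t = (144 + 11s)/3. Substituting:
130s² + 3510s + 21060 = 0  ⟹  s² + 27s + 162 = 0
s = −9 or s = −18, giving (−9, 15) and (−18, −18).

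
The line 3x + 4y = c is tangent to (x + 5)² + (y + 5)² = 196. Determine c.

The line touches the circle iff its distance from (−5, −5) is 14:
|3·(−5) + 4·(−5) − c| / √25 = 14
|c − (−35)| = 14·5, so c = 35 or c = −105.

c = −105 or c = 35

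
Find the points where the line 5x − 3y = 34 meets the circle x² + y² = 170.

(−1, −13) and (11, 7)

Express y = (−34 + 5x)/3 and substitute into the circle:
34x² − 340x − 374 = 0  ⟹  x² − 10x − 11 = 0
x = 11 or x = −1, giving (11, 7) and (−1, −13).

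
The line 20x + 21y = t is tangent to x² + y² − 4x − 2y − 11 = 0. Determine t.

t = −55 or t = 177

Tangency holds when the distance from the centre (2, 1) to the line equals the radius 4:
|20·2 + 21·1 − t| / √841 = 4
|t − (61)| = 4·29, so t = 177 or t = −55.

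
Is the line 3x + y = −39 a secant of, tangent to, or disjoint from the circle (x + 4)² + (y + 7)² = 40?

tangent

Substituting the line into the circle gives 10x² + 200x + 1000 = 0.
Δ = 40000 − 40000 = 0.
A repeated root: the line is tangent.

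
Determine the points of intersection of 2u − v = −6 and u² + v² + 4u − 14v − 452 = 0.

Express v = 2u + 6 and substitute into the circle:
5u² − 500 = 0  ⟹  u² − 100 = 0
u = 10 or u = −10, giving (10, 26) and (−10, −14).

(−10, −14) and (10, 26)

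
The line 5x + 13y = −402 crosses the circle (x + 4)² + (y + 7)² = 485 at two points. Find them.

Express y = (−402 − 5x)/13 and substitute into the circle:
194x² + 4462x + 17460 = 0  ⟹  x² + 23x + 90 = 0
x = −5 or x = −18, giving (−5, −29) and (−18, −24).

(−18, −24) and (−5, −29)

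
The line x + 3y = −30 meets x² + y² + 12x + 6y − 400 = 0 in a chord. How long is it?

From the line, y = (−30 − x)/3. Substituting:
10x² + 150x − 3240 = 0  ⟹  x² + 15x − 324 = 0
x = 12 or x = −27, giving (12, −14) and (−27, −1).
|(12, −14) − (−27, −1)| = √((39)² + (−13)²) = 13√10.

13√10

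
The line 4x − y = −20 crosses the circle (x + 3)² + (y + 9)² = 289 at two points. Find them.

Express y = 4x + 20 and substitute into the circle:
17x² + 238x + 561 = 0  ⟹  x² + 14x + 33 = 0
x = −3 or x = −11, giving (−3, 8) and (−11, −24).

(−11, −24) and (−3, 8)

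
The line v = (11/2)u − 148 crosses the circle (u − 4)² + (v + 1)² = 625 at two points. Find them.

Substitute v = (−296 + 11u)/2:
125u² − 6500u + 84000 = 0  ⟹  u² − 52u + 672 = 0
u = 28 or u = 24, giving (28, 6) and (24, −16).

(24, −16) and (28, 6)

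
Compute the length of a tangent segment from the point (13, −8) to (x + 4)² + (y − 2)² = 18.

Centre (−4, 2), r² = 18. |PO|² = (17)² + (−10)² = 389.
The tangent meets the radius at right angles, so tangent² = |PO|² − r² = 389 − 18 = 371.

√371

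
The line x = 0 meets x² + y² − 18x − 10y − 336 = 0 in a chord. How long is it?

38

The line gives x = 0. Substituting into the circle:
y² − 10y − 336 = 0
y = 24 or y = −14, giving (0, 24) and (0, −14).
Chord length = distance between (0, 24) and (0, −14) = √1444 = 38.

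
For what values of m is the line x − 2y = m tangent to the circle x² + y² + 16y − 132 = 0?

m = 16 ± 14√5

Tangency holds when the distance from the centre (0, −8) to the line equals the radius 14:
|1·0 − 2·(−8) − m| / √5 = 14
|m − (16)| = 14√5.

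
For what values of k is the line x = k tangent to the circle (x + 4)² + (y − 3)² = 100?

k = −14 or k = 6

The line touches the circle iff its distance from (−4, 3) is 10:
|1·(−4) + 0·3 − k| / √1 = 10
|k − (−4)| = 10, so k = 6 or k = −14.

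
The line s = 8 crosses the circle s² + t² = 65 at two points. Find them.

The line gives s = 8. Substituting into the circle:
t² − 1 = 0
t = 1 or t = −1, giving (8, 1) and (8, −1).

(8, −1) and (8, 1)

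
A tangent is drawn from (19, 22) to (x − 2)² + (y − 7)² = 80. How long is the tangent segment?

Centre (2, 7), r² = 80. |PO|² = (17)² + (15)² = 514.
Power of the point: PT² = |PO|² − r² = 434, so PT = √434.

√434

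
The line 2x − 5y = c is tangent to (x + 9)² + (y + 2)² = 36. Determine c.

Tangency holds when the distance from the centre (−9, −2) to the line equals the radius 6:
|2·(−9) − 5·(−2) − c| / √29 = 6
|c − (−8)| = 6√29.

c = −8 ± 6√29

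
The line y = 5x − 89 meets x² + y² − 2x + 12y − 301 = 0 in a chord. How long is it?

4√26

Substitute y = 5x − 89:
26x² − 832x + 6552 = 0  ⟹  x² − 32x + 252 = 0
x = 18 or x = 14, giving (18, 1) and (14, −19).
|(18, 1) − (14, −19)| = √((4)² + (20)²) = 4√26.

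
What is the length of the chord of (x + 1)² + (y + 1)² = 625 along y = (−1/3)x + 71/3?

5√10

From the line, y = (71 − x)/3. Substituting:
10x² − 130x − 140 = 0  ⟹  x² − 13x − 14 = 0
x = 14 or x = −1, giving (14, 19) and (−1, 24).
Chord length = distance between (14, 19) and (−1, 24) = √250 = 5√10.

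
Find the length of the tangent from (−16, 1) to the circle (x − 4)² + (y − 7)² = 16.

Centre (4, 7), r² = 16. |PO|² = (−20)² + (−6)² = 436.
By the tangent–radius right angle, tangent length = √(|PO|² − r²) = √420 = 2√105.

2√105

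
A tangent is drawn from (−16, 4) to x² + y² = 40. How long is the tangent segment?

2√58

Centre (0, 0), r² = 40. |PO|² = (−16)² + (4)² = 272.
The tangent meets the radius at right angles, so tangent² = |PO|² − r² = 272 − 40 = 232.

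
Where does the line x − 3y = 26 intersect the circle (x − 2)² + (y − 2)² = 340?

Express y = (−26 + x)/3 and substitute into the circle:
10x² − 100x − 2000 = 0  ⟹  x² − 10x − 200 = 0
x = 20 or x = −10, giving (20, −2) and (−10, −12).

(−10, −12) and (20, −2)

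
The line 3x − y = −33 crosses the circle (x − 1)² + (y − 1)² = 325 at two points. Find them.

Express y = 3x + 33 and substitute into the circle:
10x² + 190x + 700 = 0  ⟹  x² + 19x + 70 = 0
x = −5 or x = −14, giving (−5, 18) and (−14, −9).

(−14, −9) and (−5, 18)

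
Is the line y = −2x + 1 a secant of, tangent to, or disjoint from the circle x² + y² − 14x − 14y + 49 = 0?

Centre (7, 7), r² = 49. Distance² from centre to line = (20)²/5 = 80.
Since d² > r², the line lies outside the circle.

disjoint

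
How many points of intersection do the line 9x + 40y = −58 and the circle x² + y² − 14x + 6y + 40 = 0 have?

2

Substituting the line into the circle gives 1681x² − 23516x + 53444 = 0.
Discriminant = (−23516)² − 4·1681·(53444) = 193644800 > 0.
Two real roots: the line is a secant.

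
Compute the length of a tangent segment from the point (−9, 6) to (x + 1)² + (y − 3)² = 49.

Centre (−1, 3), r² = 49. |PO|² = (−8)² + (3)² = 73.
Power of the point: PT² = |PO|² − r² = 24, so PT = 2√6.

2√6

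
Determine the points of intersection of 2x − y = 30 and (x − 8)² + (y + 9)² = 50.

(7, −16) and (13, −4)

Express y = 2x − 30 and substitute into the circle:
5x² − 100x + 455 = 0  ⟹  x² − 20x + 91 = 0
x = 13 or x = 7, giving (13, −4) and (7, −16).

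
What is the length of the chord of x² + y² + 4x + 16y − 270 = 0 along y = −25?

The distance from (−2, −8) to the line is 17, and r² = 338.
Half the chord is √(r² − d²) = √(49), so the full chord is 14.

14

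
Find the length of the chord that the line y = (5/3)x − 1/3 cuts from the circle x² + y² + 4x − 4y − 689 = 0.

9√34

Substitute y = (−1 + 5x)/3:
34x² − 34x − 6188 = 0  ⟹  x² − x − 182 = 0
x = 14 or x = −13, giving (14, 23) and (−13, −22).
Chord length = distance between (14, 23) and (−13, −22) = √2754 = 9√34.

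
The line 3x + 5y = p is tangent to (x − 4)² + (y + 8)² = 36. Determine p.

Tangency holds when the distance from the centre (4, −8) to the line equals the radius 6:
|3·4 + 5·(−8) − p| / √34 = 6
|p − (−28)| = 6√34.

p = −28 ± 6√34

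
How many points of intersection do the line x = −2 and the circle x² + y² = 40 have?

Substituting the line into the circle gives y² − 36 = 0.
Δ = 0 − (−144) = 144.
Two real roots: the line is a secant.

2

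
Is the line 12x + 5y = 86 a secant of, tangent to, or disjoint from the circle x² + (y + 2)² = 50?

Centre (0, −2), r² = 50. Distance² from centre to line = (−96)²/169 = 9216/169.
Since d² > r², the line lies outside the circle.

disjoint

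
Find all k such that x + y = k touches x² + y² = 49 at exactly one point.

k = ±7√2

For a tangent, require d(centre, line) = r = 7.
|1·0 + 1·0 − k| / √2 = 7
|k| = 7√2.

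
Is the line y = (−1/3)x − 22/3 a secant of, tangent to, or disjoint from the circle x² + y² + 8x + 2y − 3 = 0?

d² = (1·(−4) + 3·(−1) − (−22))²/10 = 45/2; r² = 20.
Since d² > r², the line lies outside the circle.

disjoint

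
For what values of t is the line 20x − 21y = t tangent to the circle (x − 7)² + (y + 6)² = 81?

t = 5 or t = 527

The line touches the circle iff its distance from (7, −6) is 9:
|20·7 − 21·(−6) − t| / √841 = 9
|t − (266)| = 9·29, so t = 527 or t = 5.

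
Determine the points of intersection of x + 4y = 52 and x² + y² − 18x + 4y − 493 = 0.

(−8, 15) and (32, 5)

Substitute y = (52 − x)/4:
17x² − 408x − 4352 = 0  ⟹  x² − 24x − 256 = 0
x = 32 or x = −8, giving (32, 5) and (−8, 15).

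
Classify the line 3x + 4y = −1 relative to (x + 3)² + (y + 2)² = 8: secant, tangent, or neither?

neither

Substituting the line into the circle gives 25x² + 54x + 65 = 0.
Discriminant = (54)² − 4·25·(65) = −3584 < 0.
No real roots: the line does not meet the circle.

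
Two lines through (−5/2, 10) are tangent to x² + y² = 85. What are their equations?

6x − 7y = −85 and 2x + 9y = 85

Let a tangent through (−5/2, 10) have slope m. Its distance from (0, 0) must equal √85:
(5/2m − (−10))² = 85(m² + 1)
63m² − 40m − 12 = 0, so m = 6/7 or m = −2/9.
With m = 6/7: 6x − 7y = −85. With m = −2/9: 2x + 9y = 85.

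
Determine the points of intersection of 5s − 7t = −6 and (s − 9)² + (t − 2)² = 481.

From the line, t = (6 + 5s)/7. Substituting:
74s² − 962s − 19536 = 0  ⟹  s² − 13s − 264 = 0
s = 24 or s = −11, giving (24, 18) and (−11, −7).

(−11, −7) and (24, 18)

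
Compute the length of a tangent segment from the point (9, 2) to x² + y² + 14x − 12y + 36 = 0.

√223

The centre is (−7, 6) and r = 7. The square of the distance from P to the centre is 256 + 16 = 272.
The tangent meets the radius at right angles, so tangent² = |PO|² − r² = 272 − 49 = 223.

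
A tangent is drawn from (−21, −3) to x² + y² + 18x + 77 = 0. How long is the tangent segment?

Centre (−9, 0), r² = 4. |PO|² = (−12)² + (−3)² = 153.
Power of the point: PT² = |PO|² − r² = 149, so PT = √149.

√149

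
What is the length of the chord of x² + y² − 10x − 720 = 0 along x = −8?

The line gives x = −8. Substituting into the circle:
y² − 576 = 0
y = 24 or y = −24, giving (−8, 24) and (−8, −24).
Chord length = distance between (−8, 24) and (−8, −24) = √2304 = 48.

48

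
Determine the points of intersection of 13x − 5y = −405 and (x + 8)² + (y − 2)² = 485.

(−30, 3) and (−25, 16)

Express y = (405 + 13x)/5 and substitute into the circle:
194x² + 10670x + 145500 = 0  ⟹  x² + 55x + 750 = 0
x = −25 or x = −30, giving (−25, 16) and (−30, 3).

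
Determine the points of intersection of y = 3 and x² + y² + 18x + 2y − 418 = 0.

From the line, y = 3. Substituting:
x² + 18x − 403 = 0
x = 13 or x = −31, giving (13, 3) and (−31, 3).

(−31, 3) and (13, 3)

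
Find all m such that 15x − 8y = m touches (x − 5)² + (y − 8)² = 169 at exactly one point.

m = −210 or m = 232

For a tangent, require d(centre, line) = r = 13.
|15·5 − 8·8 − m| / √289 = 13
|m − (11)| = 13·17, so m = 232 or m = −210.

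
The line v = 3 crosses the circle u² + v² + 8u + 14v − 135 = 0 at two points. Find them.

Express v = 3 and substitute into the circle:
u² + 8u − 84 = 0
u = 6 or u = −14, giving (6, 3) and (−14, 3).

(−14, 3) and (6, 3)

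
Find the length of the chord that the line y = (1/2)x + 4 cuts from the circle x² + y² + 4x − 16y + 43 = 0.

2√5

Express y = (8 + x)/2 and substitute into the circle:
5x² − 20 = 0  ⟹  x² − 4 = 0
x = 2 or x = −2, giving (2, 5) and (−2, 3).
Chord length = distance between (2, 5) and (−2, 3) = √20 = 2√5.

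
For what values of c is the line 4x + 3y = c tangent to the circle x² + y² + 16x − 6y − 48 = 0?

For a tangent, require d(centre, line) = r = 11.
|4·(−8) + 3·3 − c| / √25 = 11
|c − (−23)| = 11·5, so c = 32 or c = −78.

c = −78 or c = 32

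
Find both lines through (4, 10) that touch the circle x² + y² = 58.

3x − 7y = −58 and 7x + 3y = 58

Write the tangent as mx − y + (10 − m·(4)) = 0 and set its distance from the centre to √58:
(−4m − (−10))² = 58(m² + 1)
21m² + 40m − 21 = 0, so m = 3/7 or m = −7/3.
Through (4, 10) these give 3x − 7y = −58 and 7x + 3y = 58.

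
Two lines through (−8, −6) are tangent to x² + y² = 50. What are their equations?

x + 7y = −50 and 7x − y = −50

A line y − (−6) = m(x − (−8)) is tangent when its distance from (0, 0) is 5√2:
[m·(8) − (6)]² = 50(m² + 1)
7m² − 48m − 7 = 0, so m = −1/7 or m = 7.
Through (−8, −6) these give x + 7y = −50 and 7x − y = −50.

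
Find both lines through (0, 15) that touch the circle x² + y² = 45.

2x + y = 15 and 2x − y = −15

Let a tangent through (0, 15) have slope m. Its distance from (0, 0) must equal 3√5:
(0m − (−15))² = 45(m² + 1)
m² − 4 = 0, so m = −2 or m = 2.
With m = −2: 2x + y = 15. With m = 2: 2x − y = −15.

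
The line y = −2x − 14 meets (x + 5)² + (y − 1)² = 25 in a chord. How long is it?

Centre (−5, 1), r² = 25. Perpendicular distance d from centre to line = |5| / √5 = 5/√5.
Chord = 2√(r² − d²) = 2·√(20) = 4√5.

4√5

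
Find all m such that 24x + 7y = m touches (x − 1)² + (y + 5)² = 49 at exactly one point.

For a tangent, require d(centre, line) = r = 7.
|24·1 + 7·(−5) − m| / √625 = 7
|m − (−11)| = 7·25, so m = 164 or m = −186.

m = −186 or m = 164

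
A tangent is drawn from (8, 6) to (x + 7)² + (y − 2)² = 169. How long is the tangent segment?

With centre O = (−7, 2), |OP|² = 241 and r² = 169.
Power of the point: PT² = |PO|² − r² = 72, so PT = 6√2.

6√2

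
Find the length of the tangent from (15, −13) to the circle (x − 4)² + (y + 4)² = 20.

√182

The centre is (4, −4) and r = 2√5. The square of the distance from P to the centre is 121 + 81 = 202.
The tangent meets the radius at right angles, so tangent² = |PO|² − r² = 202 − 20 = 182.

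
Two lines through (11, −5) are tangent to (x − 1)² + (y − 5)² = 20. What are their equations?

Write the tangent as mx − y + (−5 − m·(11)) = 0 and set its distance from the centre to 2√5:
(−10m − (10))² = 20(m² + 1)
2m² + 5m + 2 = 0, so m = −2 or m = −1/2.
With m = −2: 2x + y = 17. With m = −1/2: x + 2y = 1.

2x + y = 17 and x + 2y = 1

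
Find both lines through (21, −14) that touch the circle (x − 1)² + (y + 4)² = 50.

Write the tangent as mx − y + (−14 − m·(21)) = 0 and set its distance from the centre to 5√2:
[m·(−20) − (10)]² = 50(m² + 1)
7m² + 8m + 1 = 0, so m = −1/7 or m = −1.
Through (21, −14) these give x + 7y = −77 and x + y = 7.

x + 7y = −77 and x + y = 7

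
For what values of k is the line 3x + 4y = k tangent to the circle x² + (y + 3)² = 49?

Tangency holds when the distance from the centre (0, −3) to the line equals the radius 7:
|3·0 + 4·(−3) − k| / √25 = 7
|k − (−12)| = 7·5, so k = 23 or k = −47.

k = −47 or k = 23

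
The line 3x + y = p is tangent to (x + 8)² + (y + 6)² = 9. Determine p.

p = −30 ± 3√10

For a tangent, require d(centre, line) = r = 3.
|3·(−8) + 1·(−6) − p| / √10 = 3
|p − (−30)| = 3√10.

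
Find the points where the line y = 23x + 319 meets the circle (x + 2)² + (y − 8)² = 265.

(−14, −3) and (−13, 20)

Express y = 23x + 319 and substitute into the circle:
530x² + 14310x + 96460 = 0  ⟹  x² + 27x + 182 = 0
x = −13 or x = −14, giving (−13, 20) and (−14, −3).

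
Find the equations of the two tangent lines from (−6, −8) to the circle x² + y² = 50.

Let a tangent through (−6, −8) have slope m. Its distance from (0, 0) must equal 5√2:
(6m − (8))² = 50(m² + 1)
7m² + 48m − 7 = 0, so m = −7 or m = 1/7.
Through (−6, −8) these give 7x + y = −50 and x − 7y = 50.

7x + y = −50 and x − 7y = 50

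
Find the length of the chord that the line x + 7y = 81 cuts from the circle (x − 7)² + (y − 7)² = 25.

The distance from (7, 7) to the line is 25/√50, and r² = 25.
Half the chord is √(r² − d²) = √(25/2), so the full chord is 5√2.

5√2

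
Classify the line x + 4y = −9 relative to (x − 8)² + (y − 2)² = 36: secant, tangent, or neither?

Centre (8, 2), r² = 36. Distance² from centre to line = (25)²/17 = 625/17.
Since d² > r², the line lies outside the circle.

neither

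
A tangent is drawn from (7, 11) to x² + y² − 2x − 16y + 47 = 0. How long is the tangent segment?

Centre (1, 8), r² = 18. |PO|² = (6)² + (3)² = 45.
Power of the point: PT² = |PO|² − r² = 27, so PT = 3√3.

3√3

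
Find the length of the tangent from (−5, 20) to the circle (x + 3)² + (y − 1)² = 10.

√355

With centre O = (−3, 1), |OP|² = 365 and r² = 10.
By the tangent–radius right angle, tangent length = √(|PO|² − r²) = √355.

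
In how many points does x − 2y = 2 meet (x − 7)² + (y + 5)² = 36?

Substituting the line into the circle gives 5x² − 40x + 116 = 0.
Δ = 1600 − 2320 = −720.
No real roots: the line does not meet the circle.

0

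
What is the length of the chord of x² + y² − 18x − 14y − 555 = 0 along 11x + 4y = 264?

Substitute y = (264 − 11x)/4:
137x² − 5480x + 46032 = 0  ⟹  x² − 40x + 336 = 0
x = 28 or x = 12, giving (28, −11) and (12, 33).
|(28, −11) − (12, 33)| = √((16)² + (−44)²) = 4√137.

4√137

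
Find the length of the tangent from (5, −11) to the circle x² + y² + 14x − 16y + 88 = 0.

4√30

Centre (−7, 8), r² = 25. |PO|² = (12)² + (−19)² = 505.
Power of the point: PT² = |PO|² − r² = 480, so PT = 4√30.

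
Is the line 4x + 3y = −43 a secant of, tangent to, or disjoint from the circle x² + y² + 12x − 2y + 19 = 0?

d² = (4·(−6) + 3·1 − (−43))²/25 = 484/25; r² = 18.
Since d² > r², the line lies outside the circle.

disjoint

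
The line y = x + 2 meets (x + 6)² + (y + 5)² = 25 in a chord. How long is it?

7√2

Express y = x + 2 and substitute into the circle:
2x² + 26x + 60 = 0  ⟹  x² + 13x + 30 = 0
x = −3 or x = −10, giving (−3, −1) and (−10, −8).
|(−3, −1) − (−10, −8)| = √((7)² + (7)²) = 7√2.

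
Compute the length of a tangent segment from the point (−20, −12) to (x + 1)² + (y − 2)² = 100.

With centre O = (−1, 2), |OP|² = 557 and r² = 100.
The tangent meets the radius at right angles, so tangent² = |PO|² − r² = 557 − 100 = 457.

√457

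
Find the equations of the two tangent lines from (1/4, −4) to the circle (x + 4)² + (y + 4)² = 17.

A line y − (−4) = m(x − (1/4)) is tangent when its distance from (−4, −4) is √17:
(−17/4m − (0))² = 17(m² + 1)
m² − 16 = 0, so m = 4 or m = −4.
Through (1/4, −4) these give 4x − y = 5 and 4x + y = −3.

4x − y = 5 and 4x + y = −3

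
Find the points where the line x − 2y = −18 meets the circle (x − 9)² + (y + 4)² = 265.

Express y = (18 + x)/2 and substitute into the circle:
5x² − 20x − 60 = 0  ⟹  x² − 4x − 12 = 0
x = 6 or x = −2, giving (6, 12) and (−2, 8).

(−2, 8) and (6, 12)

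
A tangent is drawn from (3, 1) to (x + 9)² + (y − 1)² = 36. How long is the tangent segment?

Centre (−9, 1), r² = 36. |PO|² = (12)² + (0)² = 144.
The tangent meets the radius at right angles, so tangent² = |PO|² − r² = 144 − 36 = 108.

6√3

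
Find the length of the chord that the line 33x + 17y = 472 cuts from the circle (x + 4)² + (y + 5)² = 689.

√1378

From the line, y = (472 − 33x)/17. Substituting:
1378x² − 34450x + 115752 = 0  ⟹  x² − 25x + 84 = 0
x = 21 or x = 4, giving (21, −13) and (4, 20).
Chord length = distance between (21, −13) and (4, 20) = √1378 = √1378.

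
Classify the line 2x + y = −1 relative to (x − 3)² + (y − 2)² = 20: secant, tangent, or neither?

Centre (3, 2), r² = 20. Distance² from centre to line = (9)²/5 = 81/5.
Since d² < r², the line cuts the circle twice.

secant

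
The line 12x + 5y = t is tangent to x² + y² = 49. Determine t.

The line touches the circle iff its distance from (0, 0) is 7:
|12·0 + 5·0 − t| / √169 = 7
|t| = 7·13, so t = 91 or t = −91.

t = −91 or t = 91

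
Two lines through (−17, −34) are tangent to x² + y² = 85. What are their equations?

9x − 2y = −85 and 7x − 6y = 85

A line y − (−34) = m(x − (−17)) is tangent when its distance from (0, 0) is √85:
[m·(17) − (34)]² = 85(m² + 1)
12m² − 68m + 63 = 0, so m = 9/2 or m = 7/6.
Through (−17, −34) these give 9x − 2y = −85 and 7x − 6y = 85.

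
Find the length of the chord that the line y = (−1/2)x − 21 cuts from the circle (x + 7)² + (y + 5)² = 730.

Centre (−7, −5), r² = 730. Perpendicular distance d from centre to line = |25| / √5 = 25/√5.
Half the chord is √(r² − d²) = √(605), so the full chord is 22√5.

22√5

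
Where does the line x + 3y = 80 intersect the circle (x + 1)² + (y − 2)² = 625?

(−1, 27) and (14, 22)

From the line, y = (80 − x)/3. Substituting:
10x² − 130x − 140 = 0  ⟹  x² − 13x − 14 = 0
x = 14 or x = −1, giving (14, 22) and (−1, 27).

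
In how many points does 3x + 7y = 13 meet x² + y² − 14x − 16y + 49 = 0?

0

d² = (3·7 + 7·8 − (13))²/58 = 2048/29; r² = 64.
Since d² > r², the line lies outside the circle.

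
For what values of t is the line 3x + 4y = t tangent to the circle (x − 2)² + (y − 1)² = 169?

For a tangent, require d(centre, line) = r = 13.
|3·2 + 4·1 − t| / √25 = 13
|t − (10)| = 13·5, so t = 75 or t = −55.

t = −55 or t = 75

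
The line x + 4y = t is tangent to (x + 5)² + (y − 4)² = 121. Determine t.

For a tangent, require d(centre, line) = r = 11.
|1·(−5) + 4·4 − t| / √17 = 11
|t − (11)| = 11√17.

t = 11 ± 11√17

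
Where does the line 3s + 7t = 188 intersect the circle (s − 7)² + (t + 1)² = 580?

Express t = (188 − 3s)/7 and substitute into the circle:
58s² − 1856s + 12006 = 0  ⟹  s² − 32s + 207 = 0
s = 23 or s = 9, giving (23, 17) and (9, 23).

(9, 23) and (23, 17)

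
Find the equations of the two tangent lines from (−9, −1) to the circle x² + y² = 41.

5x − 4y = −41 and 4x + 5y = −41

Write the tangent as mx − y + (−1 − m·(−9)) = 0 and set its distance from the centre to √41:
(9m − (1))² = 41(m² + 1)
20m² − 9m − 20 = 0, so m = 5/4 or m = −4/5.
Through (−9, −1) these give 5x − 4y = −41 and 4x + 5y = −41.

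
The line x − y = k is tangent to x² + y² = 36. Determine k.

The line touches the circle iff its distance from (0, 0) is 6:
|1·0 − 1·0 − k| / √2 = 6
|k| = 6√2.

k = ±6√2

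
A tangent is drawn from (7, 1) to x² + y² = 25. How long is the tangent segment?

The centre is (0, 0) and r = 5. The square of the distance from P to the centre is 49 + 1 = 50.
By the tangent–radius right angle, tangent length = √(|PO|² − r²) = √25 = 5.

5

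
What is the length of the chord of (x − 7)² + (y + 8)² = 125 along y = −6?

From the line, y = −6. Substituting:
x² − 14x − 72 = 0
x = 18 or x = −4, giving (18, −6) and (−4, −6).
Chord length = distance between (18, −6) and (−4, −6) = √484 = 22.

22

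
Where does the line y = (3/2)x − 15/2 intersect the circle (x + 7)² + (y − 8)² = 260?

(1, −6) and (9, 6)

Express y = (−15 + 3x)/2 and substitute into the circle:
13x² − 130x + 117 = 0  ⟹  x² − 10x + 9 = 0
x = 9 or x = 1, giving (9, 6) and (1, −6).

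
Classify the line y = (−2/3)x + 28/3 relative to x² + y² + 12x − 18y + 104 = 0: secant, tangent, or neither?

tangent

Centre (−6, 9), r² = 13. Distance² from centre to line = (−13)²/13 = 13.
Since d² = r², the line is tangent.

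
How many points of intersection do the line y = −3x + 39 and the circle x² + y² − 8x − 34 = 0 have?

0

d² = (3·4 + 1·0 − (39))²/10 = 729/10; r² = 50.
Since d² > r², the line lies outside the circle.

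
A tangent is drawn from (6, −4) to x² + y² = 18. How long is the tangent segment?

The centre is (0, 0) and r = 3√2. The square of the distance from P to the centre is 36 + 16 = 52.
Power of the point: PT² = |PO|² − r² = 34, so PT = √34.

√34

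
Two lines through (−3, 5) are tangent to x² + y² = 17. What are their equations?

x + 4y = 17 and 4x − y = −17

Let a tangent through (−3, 5) have slope m. Its distance from (0, 0) must equal √17:
(3m − (−5))² = 17(m² + 1)
4m² − 15m − 4 = 0, so m = −1/4 or m = 4.
With m = −1/4: x + 4y = 17. With m = 4: 4x − y = −17.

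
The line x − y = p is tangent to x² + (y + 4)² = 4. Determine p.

p = 4 ± 2√2

For a tangent, require d(centre, line) = r = 2.
|1·0 − 1·(−4) − p| / √2 = 2
|p − (4)| = 2√2.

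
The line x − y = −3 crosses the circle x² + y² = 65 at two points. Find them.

(−7, −4) and (4, 7)

From the line, y = x + 3. Substituting:
2x² + 6x − 56 = 0  ⟹  x² + 3x − 28 = 0
x = 4 or x = −7, giving (4, 7) and (−7, −4).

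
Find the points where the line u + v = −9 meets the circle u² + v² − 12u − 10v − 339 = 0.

From the line, v = −u − 9. Substituting:
2u² + 16u − 168 = 0  ⟹  u² + 8u − 84 = 0
u = 6 or u = −14, giving (6, −15) and (−14, 5).

(−14, 5) and (6, −15)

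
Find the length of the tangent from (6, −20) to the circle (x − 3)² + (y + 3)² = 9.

17

The centre is (3, −3) and r = 3. The square of the distance from P to the centre is 9 + 289 = 298.
The tangent meets the radius at right angles, so tangent² = |PO|² − r² = 298 − 9 = 289.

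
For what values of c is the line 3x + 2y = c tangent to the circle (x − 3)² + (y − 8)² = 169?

For a tangent, require d(centre, line) = r = 13.
|3·3 + 2·8 − c| / √13 = 13
|c − (25)| = 13√13.

c = 25 ± 13√13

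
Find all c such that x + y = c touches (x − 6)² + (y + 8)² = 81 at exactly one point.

The line touches the circle iff its distance from (6, −8) is 9:
|1·6 + 1·(−8) − c| / √2 = 9
|c − (−2)| = 9√2.

c = −2 ± 9√2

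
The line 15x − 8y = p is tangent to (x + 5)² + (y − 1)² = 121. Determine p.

p = −270 or p = 104

For a tangent, require d(centre, line) = r = 11.
|15·(−5) − 8·1 − p| / √289 = 11
|p − (−83)| = 11·17, so p = 104 or p = −270.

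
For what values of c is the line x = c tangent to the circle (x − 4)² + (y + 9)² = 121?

c = −7 or c = 15

Tangency holds when the distance from the centre (4, −9) to the line equals the radius 11:
|1·4 + 0·(−9) − c| / √1 = 11
|c − (4)| = 11, so c = 15 or c = −7.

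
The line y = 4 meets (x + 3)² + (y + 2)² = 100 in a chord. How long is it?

16

Express y = 4 and substitute into the circle:
x² + 6x − 55 = 0
x = 5 or x = −11, giving (5, 4) and (−11, 4).
|(5, 4) − (−11, 4)| = √((16)² + (0)²) = 16.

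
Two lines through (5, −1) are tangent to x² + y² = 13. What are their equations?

3x + 2y = 13 and 2x − 3y = 13

Let a tangent through (5, −1) have slope m. Its distance from (0, 0) must equal √13:
[m·(−5) − (1)]² = 13(m² + 1)
6m² + 5m − 6 = 0, so m = −3/2 or m = 2/3.
With m = −3/2: 3x + 2y = 13. With m = 2/3: 2x − 3y = 13.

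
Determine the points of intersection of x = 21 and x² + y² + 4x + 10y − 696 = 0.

The line gives x = 21. Substituting into the circle:
y² + 10y − 171 = 0
y = 9 or y = −19, giving (21, 9) and (21, −19).

(21, −19) and (21, 9)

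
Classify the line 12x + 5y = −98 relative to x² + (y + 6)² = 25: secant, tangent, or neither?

d² = (12·0 + 5·(−6) − (−98))²/169 = 4624/169; r² = 25.
Since d² > r², the line lies outside the circle.

neither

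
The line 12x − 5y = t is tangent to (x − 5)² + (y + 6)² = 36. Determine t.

t = 12 or t = 168

For a tangent, require d(centre, line) = r = 6.
|12·5 − 5·(−6) − t| / √169 = 6
|t − (90)| = 6·13, so t = 168 or t = 12.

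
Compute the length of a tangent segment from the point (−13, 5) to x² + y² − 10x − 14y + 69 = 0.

√323

Centre (5, 7), r² = 5. |PO|² = (−18)² + (−2)² = 328.
Power of the point: PT² = |PO|² − r² = 323, so PT = √323.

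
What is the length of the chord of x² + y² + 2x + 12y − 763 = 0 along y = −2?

56

The distance from (−1, −6) to the line is 4, and r² = 800.
Chord = 2√(r² − d²) = 2·√(784) = 56.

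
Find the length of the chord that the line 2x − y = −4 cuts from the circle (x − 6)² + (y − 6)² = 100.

8√5

The distance from (6, 6) to the line is 10/√5, and r² = 100.
Half the chord is √(r² − d²) = √(80), so the full chord is 8√5.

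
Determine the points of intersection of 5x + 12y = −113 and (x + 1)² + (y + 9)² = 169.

(−13, −4) and (11, −14)

Substitute y = (−113 − 5x)/12:
169x² + 338x − 24167 = 0  ⟹  x² + 2x − 143 = 0
x = 11 or x = −13, giving (11, −14) and (−13, −4).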